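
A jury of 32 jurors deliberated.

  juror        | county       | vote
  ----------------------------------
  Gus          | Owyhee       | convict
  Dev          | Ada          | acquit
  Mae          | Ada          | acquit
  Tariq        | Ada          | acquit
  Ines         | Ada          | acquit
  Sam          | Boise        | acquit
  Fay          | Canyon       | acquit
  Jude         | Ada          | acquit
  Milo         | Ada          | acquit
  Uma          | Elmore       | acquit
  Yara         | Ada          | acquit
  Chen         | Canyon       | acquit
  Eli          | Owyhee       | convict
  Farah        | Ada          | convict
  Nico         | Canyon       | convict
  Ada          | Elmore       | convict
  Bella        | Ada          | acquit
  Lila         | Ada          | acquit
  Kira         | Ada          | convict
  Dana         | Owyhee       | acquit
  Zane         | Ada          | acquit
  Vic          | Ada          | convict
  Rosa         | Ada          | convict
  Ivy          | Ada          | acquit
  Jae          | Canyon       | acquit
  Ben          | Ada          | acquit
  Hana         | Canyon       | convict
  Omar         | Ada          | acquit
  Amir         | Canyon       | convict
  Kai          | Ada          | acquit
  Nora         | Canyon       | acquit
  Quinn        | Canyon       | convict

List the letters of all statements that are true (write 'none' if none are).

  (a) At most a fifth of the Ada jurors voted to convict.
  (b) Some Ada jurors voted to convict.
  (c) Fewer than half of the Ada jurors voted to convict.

(b), (c)

|A| = 18, |A ∩ B| = 4, |A ∖ B| = 14.
(a) |A ∩ B| / |A| ≤ 1/5: fails.
(b) A ∩ B ≠ ∅ (|A ∩ B| ≥ 1): holds.
(c) |A ∩ B| < |A ∖ B|: holds.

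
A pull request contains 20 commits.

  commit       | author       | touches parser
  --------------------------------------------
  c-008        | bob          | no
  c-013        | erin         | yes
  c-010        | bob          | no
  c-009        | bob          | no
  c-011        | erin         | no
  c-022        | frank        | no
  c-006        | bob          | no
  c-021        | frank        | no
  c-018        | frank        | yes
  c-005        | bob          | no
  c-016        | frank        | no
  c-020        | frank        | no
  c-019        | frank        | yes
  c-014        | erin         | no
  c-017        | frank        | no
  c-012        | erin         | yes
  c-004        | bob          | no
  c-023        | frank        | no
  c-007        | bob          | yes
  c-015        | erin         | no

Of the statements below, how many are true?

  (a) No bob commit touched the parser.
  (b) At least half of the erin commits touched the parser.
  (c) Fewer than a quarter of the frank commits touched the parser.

0

(a) bob: |A| = 7, |A ∩ B| = 1; needs A ∩ B = ∅ (|A ∩ B| = 0) — false.
(b) erin: |A| = 5, |A ∩ B| = 2; needs |A ∩ B| ≥ |A ∖ B| — false.
(c) frank: |A| = 8, |A ∩ B| = 2; needs |A ∩ B| / |A| < 1/4 — false.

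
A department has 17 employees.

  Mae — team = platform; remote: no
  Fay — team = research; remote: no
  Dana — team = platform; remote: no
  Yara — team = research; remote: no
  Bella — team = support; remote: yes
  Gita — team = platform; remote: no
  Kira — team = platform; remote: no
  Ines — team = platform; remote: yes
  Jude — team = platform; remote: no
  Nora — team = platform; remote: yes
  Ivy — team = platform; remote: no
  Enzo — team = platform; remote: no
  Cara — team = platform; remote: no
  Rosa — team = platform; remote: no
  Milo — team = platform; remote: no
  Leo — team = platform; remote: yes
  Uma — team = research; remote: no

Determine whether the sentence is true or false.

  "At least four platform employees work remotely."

False

Truth condition: |A ∩ B| ≥ 4.
A (the restrictor) = {Mae, Dana, Gita, Kira, Ines, Jude, Nora, Ivy, Enzo, Cara, Rosa, Milo, Leo}, |A| = 13.
A ∩ B = {Ines, Nora, Leo}, so |A ∩ B| = 3.
|A ∩ B| = 3, so the statement is false.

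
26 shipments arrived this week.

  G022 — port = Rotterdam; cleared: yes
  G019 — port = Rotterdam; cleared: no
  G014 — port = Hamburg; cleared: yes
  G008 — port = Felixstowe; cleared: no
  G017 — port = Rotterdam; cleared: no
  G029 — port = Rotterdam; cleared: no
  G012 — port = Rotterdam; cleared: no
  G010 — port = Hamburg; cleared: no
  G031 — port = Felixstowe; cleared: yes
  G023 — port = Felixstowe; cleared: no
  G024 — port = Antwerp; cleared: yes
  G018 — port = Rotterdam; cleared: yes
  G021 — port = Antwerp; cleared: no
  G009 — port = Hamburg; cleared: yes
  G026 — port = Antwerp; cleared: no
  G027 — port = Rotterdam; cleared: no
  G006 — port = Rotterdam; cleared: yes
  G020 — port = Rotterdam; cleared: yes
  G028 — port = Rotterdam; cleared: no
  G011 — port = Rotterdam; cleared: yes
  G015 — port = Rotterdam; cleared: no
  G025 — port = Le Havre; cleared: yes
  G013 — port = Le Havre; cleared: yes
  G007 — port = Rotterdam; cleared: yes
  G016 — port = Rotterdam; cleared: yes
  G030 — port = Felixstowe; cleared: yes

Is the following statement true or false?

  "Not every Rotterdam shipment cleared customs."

True

The determiner here denotes the relation: A ⊄ B (|A ∖ B| ≥ 1).
A (the restrictor) = {G022, G019, G017, G029, G012, G018, G027, G006, G020, G028, G011, G015, G007, G016}, |A| = 14.
A ∖ B = {G019, G017, G029, G012, G027, G028, G015}, so |A ∖ B| = 7.
So the statement is true.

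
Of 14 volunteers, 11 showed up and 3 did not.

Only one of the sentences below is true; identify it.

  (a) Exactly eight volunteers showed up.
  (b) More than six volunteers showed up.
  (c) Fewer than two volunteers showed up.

(b)

|A| = 14, |A ∩ B| = 11, |A ∖ B| = 3.
(a) requires |A ∩ B| = 8: false.
(b) requires |A ∩ B| > 6: true.
(c) requires |A ∩ B| < 2: false.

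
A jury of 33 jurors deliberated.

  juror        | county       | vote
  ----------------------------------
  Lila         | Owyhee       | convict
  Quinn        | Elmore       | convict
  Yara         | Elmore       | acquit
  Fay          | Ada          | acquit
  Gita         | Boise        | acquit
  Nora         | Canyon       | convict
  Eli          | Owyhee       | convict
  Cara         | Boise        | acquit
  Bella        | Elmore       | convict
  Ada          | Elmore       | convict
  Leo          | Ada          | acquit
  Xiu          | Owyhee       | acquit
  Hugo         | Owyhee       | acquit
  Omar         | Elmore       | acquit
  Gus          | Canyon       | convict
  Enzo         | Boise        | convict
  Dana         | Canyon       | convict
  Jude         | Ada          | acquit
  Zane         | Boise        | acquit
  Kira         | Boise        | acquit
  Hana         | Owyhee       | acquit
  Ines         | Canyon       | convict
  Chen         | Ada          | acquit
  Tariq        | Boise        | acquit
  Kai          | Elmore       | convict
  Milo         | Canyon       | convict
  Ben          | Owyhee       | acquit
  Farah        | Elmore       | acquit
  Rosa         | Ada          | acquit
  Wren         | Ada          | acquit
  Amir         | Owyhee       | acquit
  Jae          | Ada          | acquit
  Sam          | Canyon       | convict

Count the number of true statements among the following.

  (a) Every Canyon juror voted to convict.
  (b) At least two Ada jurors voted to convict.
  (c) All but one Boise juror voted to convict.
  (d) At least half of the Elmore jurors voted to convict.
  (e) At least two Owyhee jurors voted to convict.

3

(a) Canyon: |A| = 6, |A ∩ B| = 6; needs A ⊆ B, i.e. every element of A is in B (|A ∖ B| = 0) — true.
(b) Ada: |A| = 7, |A ∩ B| = 0; needs |A ∩ B| ≥ 2 — false.
(c) Boise: |A| = 6, |A ∩ B| = 1; needs |A ∖ B| = 1 — false.
(d) Elmore: |A| = 7, |A ∩ B| = 4; needs |A ∩ B| ≥ |A ∖ B| — true.
(e) Owyhee: |A| = 7, |A ∩ B| = 2; needs |A ∩ B| ≥ 2 — true.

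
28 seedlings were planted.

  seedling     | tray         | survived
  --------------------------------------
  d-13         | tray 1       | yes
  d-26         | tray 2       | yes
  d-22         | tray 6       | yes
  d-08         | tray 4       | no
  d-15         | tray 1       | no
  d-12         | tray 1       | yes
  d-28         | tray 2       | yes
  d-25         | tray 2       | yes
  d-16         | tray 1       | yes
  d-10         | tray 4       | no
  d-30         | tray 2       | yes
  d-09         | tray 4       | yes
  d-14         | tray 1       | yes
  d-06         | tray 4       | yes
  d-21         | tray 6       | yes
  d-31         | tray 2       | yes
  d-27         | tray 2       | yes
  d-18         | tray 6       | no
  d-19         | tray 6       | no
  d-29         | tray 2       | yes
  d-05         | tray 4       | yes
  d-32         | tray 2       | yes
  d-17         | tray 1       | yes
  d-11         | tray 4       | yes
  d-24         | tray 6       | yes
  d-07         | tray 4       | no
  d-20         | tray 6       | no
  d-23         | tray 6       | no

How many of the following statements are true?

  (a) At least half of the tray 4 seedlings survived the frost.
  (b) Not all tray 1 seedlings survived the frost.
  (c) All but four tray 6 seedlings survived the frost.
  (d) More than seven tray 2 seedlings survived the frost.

(a) tray 4: |A| = 7, |A ∩ B| = 4; needs |A ∩ B| ≥ |A ∖ B| — true.
(b) tray 1: |A| = 6, |A ∩ B| = 5; needs A ⊄ B (|A ∖ B| ≥ 1) — true.
(c) tray 6: |A| = 7, |A ∩ B| = 3; needs |A ∖ B| = 4 — true.
(d) tray 2: |A| = 8, |A ∩ B| = 8; needs |A ∩ B| > 7 — true.

4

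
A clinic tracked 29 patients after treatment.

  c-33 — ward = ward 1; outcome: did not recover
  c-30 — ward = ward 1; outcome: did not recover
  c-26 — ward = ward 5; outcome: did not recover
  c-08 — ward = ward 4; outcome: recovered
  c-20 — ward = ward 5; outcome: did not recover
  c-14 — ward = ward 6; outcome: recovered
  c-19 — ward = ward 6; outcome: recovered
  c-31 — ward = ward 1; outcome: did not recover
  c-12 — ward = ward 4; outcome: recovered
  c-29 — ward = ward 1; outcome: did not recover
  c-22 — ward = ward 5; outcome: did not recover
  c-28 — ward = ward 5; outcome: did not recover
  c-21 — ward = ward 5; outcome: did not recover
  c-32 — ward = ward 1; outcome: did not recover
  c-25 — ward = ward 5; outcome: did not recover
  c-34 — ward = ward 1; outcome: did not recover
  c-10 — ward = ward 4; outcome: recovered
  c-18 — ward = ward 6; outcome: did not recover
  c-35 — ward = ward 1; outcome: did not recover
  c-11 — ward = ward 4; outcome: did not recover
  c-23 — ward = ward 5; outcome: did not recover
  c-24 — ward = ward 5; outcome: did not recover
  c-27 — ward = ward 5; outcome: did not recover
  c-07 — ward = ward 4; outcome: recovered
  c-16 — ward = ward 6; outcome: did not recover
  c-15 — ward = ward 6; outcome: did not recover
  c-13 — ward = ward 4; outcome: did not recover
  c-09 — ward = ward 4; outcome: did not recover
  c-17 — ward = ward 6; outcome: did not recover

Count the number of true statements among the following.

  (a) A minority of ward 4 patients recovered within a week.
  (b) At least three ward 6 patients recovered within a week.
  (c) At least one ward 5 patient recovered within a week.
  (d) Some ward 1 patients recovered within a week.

(a) ward 4: |A| = 7, |A ∩ B| = 4; needs |A ∩ B| < |A ∖ B| — false.
(b) ward 6: |A| = 6, |A ∩ B| = 2; needs |A ∩ B| ≥ 3 — false.
(c) ward 5: |A| = 9, |A ∩ B| = 0; needs A ∩ B ≠ ∅ (|A ∩ B| ≥ 1) — false.
(d) ward 1: |A| = 7, |A ∩ B| = 0; needs A ∩ B ≠ ∅ (|A ∩ B| ≥ 1) — false.

0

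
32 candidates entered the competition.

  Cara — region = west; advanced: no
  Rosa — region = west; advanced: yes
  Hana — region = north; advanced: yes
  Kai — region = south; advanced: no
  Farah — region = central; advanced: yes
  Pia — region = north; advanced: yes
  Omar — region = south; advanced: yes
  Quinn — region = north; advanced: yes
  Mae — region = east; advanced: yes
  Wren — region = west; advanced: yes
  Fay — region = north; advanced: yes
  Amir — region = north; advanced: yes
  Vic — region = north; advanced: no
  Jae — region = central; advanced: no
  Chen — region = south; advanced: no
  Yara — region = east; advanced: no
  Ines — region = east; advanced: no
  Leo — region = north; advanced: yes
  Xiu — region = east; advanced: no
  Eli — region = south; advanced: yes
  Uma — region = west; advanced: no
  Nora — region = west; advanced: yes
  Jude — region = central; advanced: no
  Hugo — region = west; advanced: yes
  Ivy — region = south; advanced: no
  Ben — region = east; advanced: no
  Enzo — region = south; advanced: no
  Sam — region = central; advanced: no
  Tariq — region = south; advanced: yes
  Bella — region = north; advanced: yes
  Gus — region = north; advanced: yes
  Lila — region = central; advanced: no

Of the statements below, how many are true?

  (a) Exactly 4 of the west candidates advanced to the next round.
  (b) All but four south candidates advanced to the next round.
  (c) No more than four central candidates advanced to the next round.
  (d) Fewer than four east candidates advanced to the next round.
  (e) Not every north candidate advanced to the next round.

5

(a) west: |A| = 6, |A ∩ B| = 4; needs |A ∩ B| = 4 — true.
(b) south: |A| = 7, |A ∩ B| = 3; needs |A ∖ B| = 4 — true.
(c) central: |A| = 5, |A ∩ B| = 1; needs |A ∩ B| ≤ 4 — true.
(d) east: |A| = 5, |A ∩ B| = 1; needs |A ∩ B| < 4 — true.
(e) north: |A| = 9, |A ∩ B| = 8; needs A ⊄ B (|A ∖ B| ≥ 1) — true.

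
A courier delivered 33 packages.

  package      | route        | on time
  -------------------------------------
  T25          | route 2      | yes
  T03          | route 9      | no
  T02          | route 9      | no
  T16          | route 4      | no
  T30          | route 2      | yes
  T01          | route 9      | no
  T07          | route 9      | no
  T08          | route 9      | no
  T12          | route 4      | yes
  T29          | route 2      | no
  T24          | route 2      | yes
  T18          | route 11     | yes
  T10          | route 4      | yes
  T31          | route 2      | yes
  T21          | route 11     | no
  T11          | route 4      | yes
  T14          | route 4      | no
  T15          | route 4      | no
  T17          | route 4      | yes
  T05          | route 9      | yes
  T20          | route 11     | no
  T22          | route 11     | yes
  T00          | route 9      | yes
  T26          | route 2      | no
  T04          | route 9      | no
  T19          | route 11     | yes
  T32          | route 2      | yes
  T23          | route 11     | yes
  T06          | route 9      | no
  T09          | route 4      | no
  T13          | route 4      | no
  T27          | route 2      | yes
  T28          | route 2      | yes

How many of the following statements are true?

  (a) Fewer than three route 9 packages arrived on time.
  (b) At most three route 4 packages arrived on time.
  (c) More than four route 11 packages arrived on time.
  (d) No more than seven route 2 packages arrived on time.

(a) route 9: |A| = 9, |A ∩ B| = 2; needs |A ∩ B| < 3 — true.
(b) route 4: |A| = 9, |A ∩ B| = 4; needs |A ∩ B| ≤ 3 — false.
(c) route 11: |A| = 6, |A ∩ B| = 4; needs |A ∩ B| > 4 — false.
(d) route 2: |A| = 9, |A ∩ B| = 7; needs |A ∩ B| ≤ 7 — true.

2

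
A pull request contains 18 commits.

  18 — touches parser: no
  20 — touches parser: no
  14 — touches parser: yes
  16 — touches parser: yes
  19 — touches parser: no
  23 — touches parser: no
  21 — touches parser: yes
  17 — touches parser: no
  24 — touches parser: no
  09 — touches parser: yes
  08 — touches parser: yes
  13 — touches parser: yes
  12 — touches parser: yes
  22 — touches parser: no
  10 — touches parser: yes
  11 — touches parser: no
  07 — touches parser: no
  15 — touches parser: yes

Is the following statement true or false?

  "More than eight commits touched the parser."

True

'More than eight commits touched the parser' holds iff |A ∩ B| > 8.
|A| = 18, |A ∩ B| = 9, |A ∖ B| = 9.
|A ∩ B| = 9, so the statement is true.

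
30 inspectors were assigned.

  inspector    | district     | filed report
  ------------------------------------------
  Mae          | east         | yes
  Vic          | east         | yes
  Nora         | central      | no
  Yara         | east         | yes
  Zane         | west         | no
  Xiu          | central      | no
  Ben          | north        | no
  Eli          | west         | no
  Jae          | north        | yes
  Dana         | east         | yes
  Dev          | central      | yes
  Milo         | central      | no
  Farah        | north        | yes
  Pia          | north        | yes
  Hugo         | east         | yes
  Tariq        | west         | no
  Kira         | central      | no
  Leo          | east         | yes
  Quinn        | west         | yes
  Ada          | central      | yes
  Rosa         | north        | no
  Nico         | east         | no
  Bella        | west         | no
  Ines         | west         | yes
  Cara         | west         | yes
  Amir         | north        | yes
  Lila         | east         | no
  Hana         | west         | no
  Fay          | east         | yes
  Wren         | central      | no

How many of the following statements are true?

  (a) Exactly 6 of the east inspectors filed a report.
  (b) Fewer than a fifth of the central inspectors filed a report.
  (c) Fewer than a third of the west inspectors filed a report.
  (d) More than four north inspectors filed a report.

0

(a) east: |A| = 9, |A ∩ B| = 7; needs |A ∩ B| = 6 — false.
(b) central: |A| = 7, |A ∩ B| = 2; needs |A ∩ B| / |A| < 1/5 — false.
(c) west: |A| = 8, |A ∩ B| = 3; needs |A ∩ B| / |A| < 1/3 — false.
(d) north: |A| = 6, |A ∩ B| = 4; needs |A ∩ B| > 4 — false.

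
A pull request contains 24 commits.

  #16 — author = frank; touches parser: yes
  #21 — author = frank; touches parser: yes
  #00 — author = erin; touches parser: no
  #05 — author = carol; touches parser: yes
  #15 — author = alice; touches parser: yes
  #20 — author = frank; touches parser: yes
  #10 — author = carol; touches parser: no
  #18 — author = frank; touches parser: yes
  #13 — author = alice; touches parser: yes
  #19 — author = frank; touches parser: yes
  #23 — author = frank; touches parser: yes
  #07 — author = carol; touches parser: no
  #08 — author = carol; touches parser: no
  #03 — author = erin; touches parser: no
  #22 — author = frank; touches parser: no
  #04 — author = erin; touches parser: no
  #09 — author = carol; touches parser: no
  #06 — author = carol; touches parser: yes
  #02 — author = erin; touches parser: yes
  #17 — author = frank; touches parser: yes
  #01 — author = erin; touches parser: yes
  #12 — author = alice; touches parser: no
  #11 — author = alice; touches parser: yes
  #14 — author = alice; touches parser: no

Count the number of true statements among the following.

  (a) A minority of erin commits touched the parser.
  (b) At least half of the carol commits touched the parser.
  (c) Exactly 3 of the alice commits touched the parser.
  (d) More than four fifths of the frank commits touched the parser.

(a) erin: |A| = 5, |A ∩ B| = 2; needs |A ∩ B| < |A ∖ B| — true.
(b) carol: |A| = 6, |A ∩ B| = 2; needs |A ∩ B| ≥ |A ∖ B| — false.
(c) alice: |A| = 5, |A ∩ B| = 3; needs |A ∩ B| = 3 — true.
(d) frank: |A| = 8, |A ∩ B| = 7; needs |A ∩ B| / |A| > 4/5 — true.

3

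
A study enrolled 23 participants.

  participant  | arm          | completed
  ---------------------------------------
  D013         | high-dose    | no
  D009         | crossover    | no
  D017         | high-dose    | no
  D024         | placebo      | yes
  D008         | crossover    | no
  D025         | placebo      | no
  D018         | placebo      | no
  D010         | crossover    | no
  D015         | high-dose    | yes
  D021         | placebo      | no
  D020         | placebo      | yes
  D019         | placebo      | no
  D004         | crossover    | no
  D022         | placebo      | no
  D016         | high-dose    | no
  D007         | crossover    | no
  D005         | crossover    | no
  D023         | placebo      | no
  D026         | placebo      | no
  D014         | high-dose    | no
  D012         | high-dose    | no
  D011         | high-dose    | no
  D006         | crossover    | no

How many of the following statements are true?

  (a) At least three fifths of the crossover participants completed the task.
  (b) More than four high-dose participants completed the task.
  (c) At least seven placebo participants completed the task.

(a) crossover: |A| = 7, |A ∩ B| = 0; needs |A ∩ B| / |A| ≥ 3/5 — false.
(b) high-dose: |A| = 7, |A ∩ B| = 1; needs |A ∩ B| > 4 — false.
(c) placebo: |A| = 9, |A ∩ B| = 2; needs |A ∩ B| ≥ 7 — false.

0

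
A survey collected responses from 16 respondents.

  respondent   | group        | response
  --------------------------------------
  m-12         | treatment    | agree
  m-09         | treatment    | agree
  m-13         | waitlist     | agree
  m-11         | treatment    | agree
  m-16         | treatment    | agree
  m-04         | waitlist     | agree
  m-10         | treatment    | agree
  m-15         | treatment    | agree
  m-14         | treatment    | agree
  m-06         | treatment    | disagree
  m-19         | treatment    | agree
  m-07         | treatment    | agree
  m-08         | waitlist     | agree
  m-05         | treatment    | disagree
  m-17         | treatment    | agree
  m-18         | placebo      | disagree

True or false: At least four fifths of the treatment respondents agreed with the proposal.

'At least four fifths of the treatment respondents agreed with the proposal' holds iff |A ∩ B| / |A| ≥ 4/5.
A (the restrictor) = {m-12, m-09, m-11, m-16, m-10, m-15, m-14, m-06, m-19, m-07, m-05, m-17}, |A| = 12.
A ∩ B = {m-12, m-09, m-11, m-16, m-10, m-15, m-14, m-19, m-07, m-17}, so |A ∩ B| = 10.
A ∖ B = {m-06, m-05}, so |A ∖ B| = 2.
|A ∩ B|/|A| = 10/12, so the statement is true.

True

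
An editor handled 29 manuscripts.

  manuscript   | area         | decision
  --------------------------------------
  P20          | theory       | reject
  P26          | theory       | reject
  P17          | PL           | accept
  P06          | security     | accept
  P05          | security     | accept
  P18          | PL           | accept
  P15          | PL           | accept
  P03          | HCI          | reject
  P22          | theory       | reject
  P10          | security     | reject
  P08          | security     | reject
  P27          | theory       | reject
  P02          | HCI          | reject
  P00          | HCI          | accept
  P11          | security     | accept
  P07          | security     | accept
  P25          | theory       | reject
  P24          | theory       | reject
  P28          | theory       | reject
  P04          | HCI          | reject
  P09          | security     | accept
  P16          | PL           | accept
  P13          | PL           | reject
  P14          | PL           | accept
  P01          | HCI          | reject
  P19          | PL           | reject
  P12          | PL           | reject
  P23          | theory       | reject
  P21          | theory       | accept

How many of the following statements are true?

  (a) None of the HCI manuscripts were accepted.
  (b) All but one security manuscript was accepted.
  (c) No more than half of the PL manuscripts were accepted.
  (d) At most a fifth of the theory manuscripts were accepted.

(a) HCI: |A| = 5, |A ∩ B| = 1; needs A ∩ B = ∅ (|A ∩ B| = 0) — false.
(b) security: |A| = 7, |A ∩ B| = 5; needs |A ∖ B| = 1 — false.
(c) PL: |A| = 8, |A ∩ B| = 5; needs |A ∩ B| ≤ |A ∖ B| — false.
(d) theory: |A| = 9, |A ∩ B| = 1; needs |A ∩ B| / |A| ≤ 1/5 — true.

1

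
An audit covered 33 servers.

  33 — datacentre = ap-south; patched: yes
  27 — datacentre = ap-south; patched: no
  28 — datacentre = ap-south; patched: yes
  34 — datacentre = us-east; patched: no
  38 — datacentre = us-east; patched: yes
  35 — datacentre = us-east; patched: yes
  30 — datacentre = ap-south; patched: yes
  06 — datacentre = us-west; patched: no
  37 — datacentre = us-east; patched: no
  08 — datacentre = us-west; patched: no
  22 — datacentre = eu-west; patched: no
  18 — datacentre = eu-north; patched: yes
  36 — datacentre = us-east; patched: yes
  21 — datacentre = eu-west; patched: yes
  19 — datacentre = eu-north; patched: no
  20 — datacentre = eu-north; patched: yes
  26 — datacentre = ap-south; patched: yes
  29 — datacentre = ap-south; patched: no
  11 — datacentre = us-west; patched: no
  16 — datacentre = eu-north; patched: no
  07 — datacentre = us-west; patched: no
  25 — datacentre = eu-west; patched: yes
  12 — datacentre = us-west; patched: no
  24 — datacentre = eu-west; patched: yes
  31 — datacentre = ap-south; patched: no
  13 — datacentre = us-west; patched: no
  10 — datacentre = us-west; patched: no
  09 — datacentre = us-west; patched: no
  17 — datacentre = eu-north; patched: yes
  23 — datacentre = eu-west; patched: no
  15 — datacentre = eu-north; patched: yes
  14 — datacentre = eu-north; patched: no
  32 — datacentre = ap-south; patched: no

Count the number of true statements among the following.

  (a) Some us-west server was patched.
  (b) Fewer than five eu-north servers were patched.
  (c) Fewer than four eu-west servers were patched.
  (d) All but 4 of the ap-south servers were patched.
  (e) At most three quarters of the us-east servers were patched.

(a) us-west: |A| = 8, |A ∩ B| = 0; needs A ∩ B ≠ ∅ (|A ∩ B| ≥ 1) — false.
(b) eu-north: |A| = 7, |A ∩ B| = 4; needs |A ∩ B| < 5 — true.
(c) eu-west: |A| = 5, |A ∩ B| = 3; needs |A ∩ B| < 4 — true.
(d) ap-south: |A| = 8, |A ∩ B| = 4; needs |A ∖ B| = 4 — true.
(e) us-east: |A| = 5, |A ∩ B| = 3; needs |A ∩ B| / |A| ≤ 3/4 — true.

4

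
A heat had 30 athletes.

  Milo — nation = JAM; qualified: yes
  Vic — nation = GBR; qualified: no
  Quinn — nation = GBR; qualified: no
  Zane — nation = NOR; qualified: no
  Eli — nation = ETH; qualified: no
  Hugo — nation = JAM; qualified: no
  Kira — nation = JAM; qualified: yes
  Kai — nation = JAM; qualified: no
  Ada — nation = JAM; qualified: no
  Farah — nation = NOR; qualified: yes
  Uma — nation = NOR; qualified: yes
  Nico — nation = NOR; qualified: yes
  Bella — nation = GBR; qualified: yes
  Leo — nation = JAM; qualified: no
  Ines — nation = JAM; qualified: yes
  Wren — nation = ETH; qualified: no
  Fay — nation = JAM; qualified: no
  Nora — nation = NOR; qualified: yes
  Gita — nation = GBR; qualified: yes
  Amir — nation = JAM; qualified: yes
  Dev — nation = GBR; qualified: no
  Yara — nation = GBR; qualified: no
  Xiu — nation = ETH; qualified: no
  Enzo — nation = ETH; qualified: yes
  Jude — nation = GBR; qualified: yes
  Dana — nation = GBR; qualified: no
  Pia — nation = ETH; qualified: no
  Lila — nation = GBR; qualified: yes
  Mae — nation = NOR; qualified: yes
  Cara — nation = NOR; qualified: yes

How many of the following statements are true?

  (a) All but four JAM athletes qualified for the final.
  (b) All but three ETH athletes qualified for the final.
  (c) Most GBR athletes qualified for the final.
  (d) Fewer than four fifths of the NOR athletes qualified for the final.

(a) JAM: |A| = 9, |A ∩ B| = 4; needs |A ∖ B| = 4 — false.
(b) ETH: |A| = 5, |A ∩ B| = 1; needs |A ∖ B| = 3 — false.
(c) GBR: |A| = 9, |A ∩ B| = 4; needs |A ∩ B| > |A ∖ B| — false.
(d) NOR: |A| = 7, |A ∩ B| = 6; needs |A ∩ B| / |A| < 4/5 — false.

0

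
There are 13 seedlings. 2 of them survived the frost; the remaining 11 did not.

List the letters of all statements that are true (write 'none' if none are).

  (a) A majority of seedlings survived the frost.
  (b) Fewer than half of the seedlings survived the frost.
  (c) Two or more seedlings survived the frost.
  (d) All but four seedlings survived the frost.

|A| = 13, |A ∩ B| = 2, |A ∖ B| = 11.
(a) |A ∩ B| > |A ∖ B|: fails.
(b) |A ∩ B| < |A ∖ B|: holds.
(c) |A ∩ B| ≥ 2: holds.
(d) |A ∖ B| = 4: fails.

(b), (c)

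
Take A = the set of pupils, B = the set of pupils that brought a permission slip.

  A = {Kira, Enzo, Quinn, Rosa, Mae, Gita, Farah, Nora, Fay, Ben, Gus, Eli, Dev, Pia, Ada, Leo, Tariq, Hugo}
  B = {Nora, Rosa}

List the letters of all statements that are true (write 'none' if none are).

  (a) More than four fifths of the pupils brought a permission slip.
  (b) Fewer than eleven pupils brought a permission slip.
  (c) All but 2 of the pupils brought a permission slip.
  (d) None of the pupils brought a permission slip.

|A| = 18, |A ∩ B| = 2, |A ∖ B| = 16.
(a) |A ∩ B| / |A| > 4/5: fails.
(b) |A ∩ B| < 11: holds.
(c) |A ∖ B| = 2: fails.
(d) A ∩ B = ∅ (|A ∩ B| = 0): fails.

(b)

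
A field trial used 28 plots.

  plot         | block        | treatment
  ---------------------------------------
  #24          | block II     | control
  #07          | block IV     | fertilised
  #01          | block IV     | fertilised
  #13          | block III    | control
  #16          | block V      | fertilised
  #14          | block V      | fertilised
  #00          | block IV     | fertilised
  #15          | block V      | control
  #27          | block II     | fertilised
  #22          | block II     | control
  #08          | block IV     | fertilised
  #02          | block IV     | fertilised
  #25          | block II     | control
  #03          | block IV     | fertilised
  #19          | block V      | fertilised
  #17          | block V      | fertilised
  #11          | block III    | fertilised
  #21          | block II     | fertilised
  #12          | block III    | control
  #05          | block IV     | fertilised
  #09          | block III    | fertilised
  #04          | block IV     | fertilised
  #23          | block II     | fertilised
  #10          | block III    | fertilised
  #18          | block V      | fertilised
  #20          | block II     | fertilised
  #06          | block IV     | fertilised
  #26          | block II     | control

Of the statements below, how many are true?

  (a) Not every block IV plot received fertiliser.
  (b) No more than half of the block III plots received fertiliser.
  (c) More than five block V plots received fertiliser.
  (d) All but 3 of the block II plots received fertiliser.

(a) block IV: |A| = 9, |A ∩ B| = 9; needs A ⊄ B (|A ∖ B| ≥ 1) — false.
(b) block III: |A| = 5, |A ∩ B| = 3; needs |A ∩ B| ≤ |A ∖ B| — false.
(c) block V: |A| = 6, |A ∩ B| = 5; needs |A ∩ B| > 5 — false.
(d) block II: |A| = 8, |A ∩ B| = 4; needs |A ∖ B| = 3 — false.

0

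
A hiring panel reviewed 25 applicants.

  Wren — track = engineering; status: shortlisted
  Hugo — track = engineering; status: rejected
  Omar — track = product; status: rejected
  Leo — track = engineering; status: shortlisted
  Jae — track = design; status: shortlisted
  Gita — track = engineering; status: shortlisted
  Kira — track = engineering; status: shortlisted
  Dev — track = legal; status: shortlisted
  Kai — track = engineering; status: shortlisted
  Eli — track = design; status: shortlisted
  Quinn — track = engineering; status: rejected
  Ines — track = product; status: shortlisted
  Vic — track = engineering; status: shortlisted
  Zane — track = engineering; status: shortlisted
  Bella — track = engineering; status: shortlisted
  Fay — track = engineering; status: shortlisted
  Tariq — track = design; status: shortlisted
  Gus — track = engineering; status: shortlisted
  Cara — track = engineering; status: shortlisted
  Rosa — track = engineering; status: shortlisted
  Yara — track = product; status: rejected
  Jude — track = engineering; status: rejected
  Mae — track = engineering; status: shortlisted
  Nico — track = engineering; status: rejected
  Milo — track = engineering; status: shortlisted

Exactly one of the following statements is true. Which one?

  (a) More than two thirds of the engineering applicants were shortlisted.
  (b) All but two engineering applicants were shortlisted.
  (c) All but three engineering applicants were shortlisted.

|A| = 18, |A ∩ B| = 14, |A ∖ B| = 4.
(a) requires |A ∩ B| / |A| > 2/3: true.
(b) requires |A ∖ B| = 2: false.
(c) requires |A ∖ B| = 3: false.

(a)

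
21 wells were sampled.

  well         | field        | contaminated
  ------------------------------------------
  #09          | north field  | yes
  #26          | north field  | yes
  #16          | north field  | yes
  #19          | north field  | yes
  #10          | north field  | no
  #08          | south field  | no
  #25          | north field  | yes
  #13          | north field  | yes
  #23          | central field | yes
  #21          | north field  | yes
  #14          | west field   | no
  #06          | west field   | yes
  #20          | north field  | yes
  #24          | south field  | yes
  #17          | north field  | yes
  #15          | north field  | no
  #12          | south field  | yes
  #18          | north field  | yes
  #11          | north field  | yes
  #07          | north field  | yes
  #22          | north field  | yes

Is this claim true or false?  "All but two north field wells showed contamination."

True

'All but two north field wells showed contamination' holds iff |A ∖ B| = 2.
|A| = 15, |A ∩ B| = 13, |A ∖ B| = 2.
|A ∖ B| = 2, so the statement is true.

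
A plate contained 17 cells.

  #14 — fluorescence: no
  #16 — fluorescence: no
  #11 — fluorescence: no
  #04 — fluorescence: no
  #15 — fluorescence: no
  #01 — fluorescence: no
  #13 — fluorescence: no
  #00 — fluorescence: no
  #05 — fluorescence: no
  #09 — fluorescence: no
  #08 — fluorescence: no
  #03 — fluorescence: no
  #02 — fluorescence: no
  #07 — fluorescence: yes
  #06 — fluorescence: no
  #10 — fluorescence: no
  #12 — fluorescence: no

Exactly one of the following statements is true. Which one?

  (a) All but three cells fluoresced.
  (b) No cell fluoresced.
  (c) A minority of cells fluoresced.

(c)

|A| = 17, |A ∩ B| = 1, |A ∖ B| = 16.
(a) requires |A ∖ B| = 3: false.
(b) requires A ∩ B = ∅ (|A ∩ B| = 0): false.
(c) requires |A ∩ B| < |A ∖ B|: true.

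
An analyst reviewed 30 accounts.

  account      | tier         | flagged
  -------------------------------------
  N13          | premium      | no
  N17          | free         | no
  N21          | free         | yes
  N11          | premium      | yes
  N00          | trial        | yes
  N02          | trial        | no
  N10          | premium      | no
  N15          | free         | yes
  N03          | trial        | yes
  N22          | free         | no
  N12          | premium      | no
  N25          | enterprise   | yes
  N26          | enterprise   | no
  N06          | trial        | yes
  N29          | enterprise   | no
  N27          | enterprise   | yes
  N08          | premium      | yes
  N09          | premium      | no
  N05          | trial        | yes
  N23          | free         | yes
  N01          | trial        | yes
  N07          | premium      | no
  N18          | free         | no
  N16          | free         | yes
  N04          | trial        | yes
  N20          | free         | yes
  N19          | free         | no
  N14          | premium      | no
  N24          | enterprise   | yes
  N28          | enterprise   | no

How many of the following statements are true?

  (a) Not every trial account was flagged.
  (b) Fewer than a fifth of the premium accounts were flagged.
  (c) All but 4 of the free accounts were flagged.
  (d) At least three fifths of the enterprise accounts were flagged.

2

(a) trial: |A| = 7, |A ∩ B| = 6; needs A ⊄ B (|A ∖ B| ≥ 1) — true.
(b) premium: |A| = 8, |A ∩ B| = 2; needs |A ∩ B| / |A| < 1/5 — false.
(c) free: |A| = 9, |A ∩ B| = 5; needs |A ∖ B| = 4 — true.
(d) enterprise: |A| = 6, |A ∩ B| = 3; needs |A ∩ B| / |A| ≥ 3/5 — false.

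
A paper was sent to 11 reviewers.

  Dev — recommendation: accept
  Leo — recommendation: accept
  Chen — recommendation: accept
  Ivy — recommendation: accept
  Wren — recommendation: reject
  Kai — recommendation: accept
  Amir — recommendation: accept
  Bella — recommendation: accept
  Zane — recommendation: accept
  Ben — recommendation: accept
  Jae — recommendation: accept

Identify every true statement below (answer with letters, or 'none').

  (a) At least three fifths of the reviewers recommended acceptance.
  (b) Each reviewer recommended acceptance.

(a)

|A| = 11, |A ∩ B| = 10, |A ∖ B| = 1.
(a) |A ∩ B| / |A| ≥ 3/5: holds.
(b) A ⊆ B, i.e. every element of A is in B (|A ∖ B| = 0): fails.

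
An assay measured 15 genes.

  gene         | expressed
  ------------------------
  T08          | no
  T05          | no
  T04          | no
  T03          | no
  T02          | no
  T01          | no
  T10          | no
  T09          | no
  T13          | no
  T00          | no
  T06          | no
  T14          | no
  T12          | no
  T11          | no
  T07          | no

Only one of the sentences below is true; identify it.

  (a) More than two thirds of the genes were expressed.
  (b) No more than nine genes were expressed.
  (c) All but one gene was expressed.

(b)

|A| = 15, |A ∩ B| = 0, |A ∖ B| = 15.
(a) requires |A ∩ B| / |A| > 2/3: false.
(b) requires |A ∩ B| ≤ 9: true.
(c) requires |A ∖ B| = 1: false.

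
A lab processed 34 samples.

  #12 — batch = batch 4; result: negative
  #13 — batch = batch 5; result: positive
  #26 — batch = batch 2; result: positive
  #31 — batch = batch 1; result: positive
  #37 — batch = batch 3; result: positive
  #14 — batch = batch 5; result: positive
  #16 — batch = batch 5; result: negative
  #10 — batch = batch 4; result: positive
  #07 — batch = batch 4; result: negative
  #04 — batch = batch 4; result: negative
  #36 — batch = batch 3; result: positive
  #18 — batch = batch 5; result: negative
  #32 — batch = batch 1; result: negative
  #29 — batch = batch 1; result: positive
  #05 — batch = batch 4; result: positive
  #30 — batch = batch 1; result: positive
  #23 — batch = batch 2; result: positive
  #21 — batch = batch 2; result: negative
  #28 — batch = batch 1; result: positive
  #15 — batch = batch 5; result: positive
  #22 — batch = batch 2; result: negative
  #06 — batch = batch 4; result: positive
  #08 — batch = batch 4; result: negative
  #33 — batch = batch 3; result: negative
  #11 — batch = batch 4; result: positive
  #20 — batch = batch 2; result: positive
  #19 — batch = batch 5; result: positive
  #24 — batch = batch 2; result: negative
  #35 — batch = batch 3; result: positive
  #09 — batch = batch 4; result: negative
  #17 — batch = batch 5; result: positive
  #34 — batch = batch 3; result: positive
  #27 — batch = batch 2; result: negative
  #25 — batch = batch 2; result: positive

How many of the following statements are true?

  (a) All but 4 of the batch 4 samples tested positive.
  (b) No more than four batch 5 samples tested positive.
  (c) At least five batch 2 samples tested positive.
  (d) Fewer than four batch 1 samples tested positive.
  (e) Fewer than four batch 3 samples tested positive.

(a) batch 4: |A| = 9, |A ∩ B| = 4; needs |A ∖ B| = 4 — false.
(b) batch 5: |A| = 7, |A ∩ B| = 5; needs |A ∩ B| ≤ 4 — false.
(c) batch 2: |A| = 8, |A ∩ B| = 4; needs |A ∩ B| ≥ 5 — false.
(d) batch 1: |A| = 5, |A ∩ B| = 4; needs |A ∩ B| < 4 — false.
(e) batch 3: |A| = 5, |A ∩ B| = 4; needs |A ∩ B| < 4 — false.

0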